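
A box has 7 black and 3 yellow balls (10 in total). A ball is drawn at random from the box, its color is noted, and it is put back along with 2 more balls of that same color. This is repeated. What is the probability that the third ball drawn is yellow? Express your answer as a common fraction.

Sum over the four possibilities for the first two draws (yellow/not-yellow each), tracking how the yellow count and total change by +2 per draw.
P(third is yellow) = 3/10 ≈ 0.3000. (In a Pólya urn every draw has the same marginal probability 3/10.)

3/10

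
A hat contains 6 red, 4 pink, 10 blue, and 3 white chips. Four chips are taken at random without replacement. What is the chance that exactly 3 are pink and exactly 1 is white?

12/8855

Unordered draws without replacement: count favorable combinations over C(23,4).
Favorable = C(6,0) · C(4,3) · C(10,0) · C(3,1) = 12; total = C(23,4) = 8855.
P = 12/8855 = 12/8855 ≈ 0.0014.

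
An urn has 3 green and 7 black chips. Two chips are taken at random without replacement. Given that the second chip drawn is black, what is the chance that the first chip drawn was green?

P(first=green and the second chip drawn is black) = (3/10)·(7/9) = 7/30.
P(the second chip drawn is black) = Σ over first color = 7/30 + 7/15 = 7/10.
By Bayes, P(first=green | the second chip drawn is black) = 7/30 / 7/10 = 1/3 ≈ 0.3333.

1/3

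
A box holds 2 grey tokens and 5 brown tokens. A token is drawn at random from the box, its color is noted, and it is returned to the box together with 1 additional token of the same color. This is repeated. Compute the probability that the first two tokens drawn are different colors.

Either brown then grey, or grey then brown; after the first draw the total is 8.
P = (5/7)·(2/8) + (2/7)·(5/8) = 5/14 ≈ 0.3571.

5/14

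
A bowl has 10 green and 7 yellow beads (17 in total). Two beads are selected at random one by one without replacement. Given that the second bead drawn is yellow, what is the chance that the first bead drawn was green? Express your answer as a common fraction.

5/8

P(first=green and the second bead drawn is yellow) = (10/17)·(7/16) = 35/136.
P(the second bead drawn is yellow) = Σ over first color = 35/136 + 21/136 = 7/17.
By Bayes, P(first=green | the second bead drawn is yellow) = 35/136 / 7/17 = 5/8 ≈ 0.6250.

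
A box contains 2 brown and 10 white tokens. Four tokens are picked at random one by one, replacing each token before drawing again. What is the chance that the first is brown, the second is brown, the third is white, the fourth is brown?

Multiply the conditional probability of each draw in order, with replacement (the composition resets each draw).
P = (2/12) · (2/12) · (10/12) · (2/12) = 5/1296 ≈ 0.0039.

5/1296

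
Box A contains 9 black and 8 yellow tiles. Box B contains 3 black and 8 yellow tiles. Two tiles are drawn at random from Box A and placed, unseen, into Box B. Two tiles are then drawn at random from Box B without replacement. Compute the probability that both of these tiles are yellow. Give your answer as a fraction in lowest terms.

Condition on how many of the transferred tiles are yellow (from Box A: 8 yellow of 17; then Box B has 13 total).
  0 yellow: C(8,0)C(9,2)/C(17,2) = 9/34; then P = C(8,2)/C(13,2) = 14/39
  1 yellow: C(8,1)C(9,1)/C(17,2) = 9/17; then P = C(9,2)/C(13,2) = 6/13
  2 yellow: C(8,2)C(9,0)/C(17,2) = 7/34; then P = C(10,2)/C(13,2) = 15/26
P(both yellow) = 405/884 ≈ 0.4581.

405/884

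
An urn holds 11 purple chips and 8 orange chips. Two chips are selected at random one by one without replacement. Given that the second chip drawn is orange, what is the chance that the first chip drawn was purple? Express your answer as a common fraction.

11/18

P(first=purple and the second chip drawn is orange) = (11/19)·(8/18) = 44/171.
P(the second chip drawn is orange) = Σ over first color = 44/171 + 28/171 = 8/19.
By Bayes, P(first=purple | the second chip drawn is orange) = 44/171 / 8/19 = 11/18 ≈ 0.6111.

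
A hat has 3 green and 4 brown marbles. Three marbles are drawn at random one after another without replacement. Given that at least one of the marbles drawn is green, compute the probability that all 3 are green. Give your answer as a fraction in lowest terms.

P(all 3 green) = C(3,3)/C(7,3) = 1/35; P(at least one green) = 1 − C(4,3)/C(7,3) = 31/35.
Since 'all 3 green' ⊆ 'at least one green', P(all 3 | at least one) = 1/35 / 31/35 = 1/31 ≈ 0.0323.

1/31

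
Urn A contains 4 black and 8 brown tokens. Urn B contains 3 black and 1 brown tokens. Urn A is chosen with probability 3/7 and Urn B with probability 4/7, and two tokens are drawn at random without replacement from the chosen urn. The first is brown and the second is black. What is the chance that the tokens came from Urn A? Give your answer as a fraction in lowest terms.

P(E | Urn A) = 8/33; P(E | Urn B) = 1/4.
P(E) = 3/7·8/33 + 4/7·1/4 = 19/77.
By Bayes' rule, P(Urn A | E) = 8/77 / 19/77 = 8/19 ≈ 0.4211.

8/19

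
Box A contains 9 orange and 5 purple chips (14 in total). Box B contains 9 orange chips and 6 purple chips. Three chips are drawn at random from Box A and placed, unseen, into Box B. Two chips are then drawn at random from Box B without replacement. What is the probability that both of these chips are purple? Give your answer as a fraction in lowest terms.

Condition on how many of the transferred chips are purple (from Box A: 5 purple of 14; then Box B has 18 total).
  0 purple: C(5,0)C(9,3)/C(14,3) = 3/13; then P = C(6,2)/C(18,2) = 5/51
  1 purple: C(5,1)C(9,2)/C(14,3) = 45/91; then P = C(7,2)/C(18,2) = 7/51
  2 purple: C(5,2)C(9,1)/C(14,3) = 45/182; then P = C(8,2)/C(18,2) = 28/153
  3 purple: C(5,3)C(9,0)/C(14,3) = 5/182; then P = C(9,2)/C(18,2) = 4/17
P(both purple) = 220/1547 ≈ 0.1422.

220/1547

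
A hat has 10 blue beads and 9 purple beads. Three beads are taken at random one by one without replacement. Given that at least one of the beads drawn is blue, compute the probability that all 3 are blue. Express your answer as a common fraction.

P(all 3 blue) = C(10,3)/C(19,3) = 40/323; P(at least one blue) = 1 − C(9,3)/C(19,3) = 295/323.
Since 'all 3 blue' ⊆ 'at least one blue', P(all 3 | at least one) = 40/323 / 295/323 = 8/59 ≈ 0.1356.

8/59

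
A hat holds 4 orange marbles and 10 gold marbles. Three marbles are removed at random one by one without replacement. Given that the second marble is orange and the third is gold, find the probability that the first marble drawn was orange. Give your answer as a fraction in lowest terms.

1/4

P(first=orange and the second marble is orange and the third is gold) = (4/14)·(3/13)·(10/12) = 5/91.
P(E) = Σ over first color = 5/91 + 15/91 = 20/91.
By Bayes, P(first=orange | E) = 5/91 / 20/91 = 1/4 ≈ 0.2500.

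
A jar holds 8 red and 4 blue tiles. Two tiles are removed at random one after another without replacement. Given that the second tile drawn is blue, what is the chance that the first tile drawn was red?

8/11

P(first=red and the second tile drawn is blue) = (8/12)·(4/11) = 8/33.
P(the second tile drawn is blue) = Σ over first color = 8/33 + 1/11 = 1/3.
By Bayes, P(first=red | the second tile drawn is blue) = 8/33 / 1/3 = 8/11 ≈ 0.7273.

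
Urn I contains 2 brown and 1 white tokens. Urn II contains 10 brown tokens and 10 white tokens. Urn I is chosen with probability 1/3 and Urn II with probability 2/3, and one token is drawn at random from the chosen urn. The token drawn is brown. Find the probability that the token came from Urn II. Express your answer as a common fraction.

3/5

P(brown | Urn I) = 2/3; P(brown | Urn II) = 1/2.
P(brown) = 1/3·2/3 + 2/3·1/2 = 5/9.
By Bayes' rule, P(Urn II | brown) = 1/3 / 5/9 = 3/5 ≈ 0.6000.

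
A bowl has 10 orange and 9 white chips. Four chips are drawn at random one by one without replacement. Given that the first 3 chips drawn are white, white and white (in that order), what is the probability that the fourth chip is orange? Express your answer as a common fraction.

5/8

After removing 3 white, the bowl has 10 orange out of 16 remaining.
P(fourth is orange | given) = 10/16 = 5/8 ≈ 0.6250.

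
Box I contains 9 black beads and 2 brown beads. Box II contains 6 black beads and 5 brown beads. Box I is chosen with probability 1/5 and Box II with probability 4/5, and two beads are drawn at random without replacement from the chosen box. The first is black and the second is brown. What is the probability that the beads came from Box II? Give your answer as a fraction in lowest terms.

P(E | Box I) = 9/55; P(E | Box II) = 3/11.
P(E) = 1/5·9/55 + 4/5·3/11 = 69/275.
By Bayes' rule, P(Box II | E) = 12/55 / 69/275 = 20/23 ≈ 0.8696.

20/23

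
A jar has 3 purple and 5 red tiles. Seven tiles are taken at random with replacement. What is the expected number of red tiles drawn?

35/8

By linearity of expectation, E[X] = Σ P(draw i is red); each independent draw has P(red) = 5/8.
E[X] = 7 · 5/8 = 35/8 ≈ 4.3750.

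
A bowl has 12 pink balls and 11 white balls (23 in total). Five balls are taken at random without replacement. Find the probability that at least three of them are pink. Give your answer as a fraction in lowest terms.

1667/3059

Sum the hypergeometric tail for j = 3,…,5 pink balls.
Favorable = C(12,3)·C(11,2) + C(12,4)·C(11,1) + C(12,5)·C(11,0) = 18337; total = C(23,5) = 33649.
P = 18337/33649 = 1667/3059 ≈ 0.5449.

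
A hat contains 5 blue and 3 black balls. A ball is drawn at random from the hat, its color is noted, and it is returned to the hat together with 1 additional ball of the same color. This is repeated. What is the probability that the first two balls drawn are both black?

After a black draw the hat holds 4 black out of 9.
P = (3/8)·(4/9) = 1/6 ≈ 0.1667.

1/6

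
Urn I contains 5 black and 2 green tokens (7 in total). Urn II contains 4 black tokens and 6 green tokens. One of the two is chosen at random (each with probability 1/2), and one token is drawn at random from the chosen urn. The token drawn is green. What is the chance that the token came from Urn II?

P(green | Urn I) = 2/7; P(green | Urn II) = 3/5.
P(green) = 1/2·2/7 + 1/2·3/5 = 31/70.
By Bayes' rule, P(Urn II | green) = 3/10 / 31/70 = 21/31 ≈ 0.6774.

21/31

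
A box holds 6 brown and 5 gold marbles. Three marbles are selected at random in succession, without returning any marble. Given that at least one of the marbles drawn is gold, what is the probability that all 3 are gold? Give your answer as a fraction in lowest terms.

P(all 3 gold) = C(5,3)/C(11,3) = 2/33; P(at least one gold) = 1 − C(6,3)/C(11,3) = 29/33.
Since 'all 3 gold' ⊆ 'at least one gold', P(all 3 | at least one) = 2/33 / 29/33 = 2/29 ≈ 0.0690.

2/29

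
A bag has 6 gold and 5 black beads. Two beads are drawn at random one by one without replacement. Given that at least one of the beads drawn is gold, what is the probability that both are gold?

P(both gold) = C(6,2)/C(11,2) = 3/11; P(at least one gold) = 1 − C(5,2)/C(11,2) = 9/11.
Since 'both gold' ⊆ 'at least one gold', P(both | at least one) = 3/11 / 9/11 = 1/3 ≈ 0.3333.

1/3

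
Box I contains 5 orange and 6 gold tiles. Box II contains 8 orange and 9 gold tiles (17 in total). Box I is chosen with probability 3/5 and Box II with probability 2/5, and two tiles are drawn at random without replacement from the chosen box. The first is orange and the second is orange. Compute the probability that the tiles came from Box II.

P(E | Box I) = 2/11; P(E | Box II) = 7/34.
P(E) = 3/5·2/11 + 2/5·7/34 = 179/935.
By Bayes' rule, P(Box II | E) = 7/85 / 179/935 = 77/179 ≈ 0.4302.

77/179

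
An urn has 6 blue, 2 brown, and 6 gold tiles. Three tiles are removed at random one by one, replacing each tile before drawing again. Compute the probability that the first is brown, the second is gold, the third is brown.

Multiply the conditional probability of each draw in order, with replacement (the composition resets each draw).
P = (2/14) · (6/14) · (2/14) = 3/343 ≈ 0.0087.

3/343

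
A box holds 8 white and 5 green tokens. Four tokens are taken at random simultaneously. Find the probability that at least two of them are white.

Sum the hypergeometric tail for j = 2,…,4 white tokens.
Favorable = C(8,2)·C(5,2) + C(8,3)·C(5,1) + C(8,4)·C(5,0) = 630; total = C(13,4) = 715.
P = 630/715 = 126/143 ≈ 0.8811.

126/143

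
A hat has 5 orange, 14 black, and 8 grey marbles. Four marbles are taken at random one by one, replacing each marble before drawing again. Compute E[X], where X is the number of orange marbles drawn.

20/27

By linearity of expectation, E[X] = Σ P(draw i is orange); each independent draw has P(orange) = 5/27.
E[X] = 4 · 5/27 = 20/27 ≈ 0.7407.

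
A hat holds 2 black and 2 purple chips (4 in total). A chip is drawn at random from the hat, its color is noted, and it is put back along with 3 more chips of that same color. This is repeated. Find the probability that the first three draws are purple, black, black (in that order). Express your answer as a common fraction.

Track the composition after each reinforcement of +3.
P = (2/4) · (2/7) · (5/10) = 1/14 ≈ 0.0714.

1/14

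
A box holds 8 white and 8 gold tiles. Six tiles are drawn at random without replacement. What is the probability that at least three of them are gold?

199/286

Sum the hypergeometric tail for j = 3,…,6 gold tiles.
Favorable = C(8,3)·C(8,3) + C(8,4)·C(8,2) + C(8,5)·C(8,1) + C(8,6)·C(8,0) = 5572; total = C(16,6) = 8008.
P = 5572/8008 = 199/286 ≈ 0.6958.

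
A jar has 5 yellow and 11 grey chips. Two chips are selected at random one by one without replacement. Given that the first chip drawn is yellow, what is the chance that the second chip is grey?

After removing 1 yellow, the jar has 11 grey out of 15 remaining.
P(second is grey | given) = 11/15 ≈ 0.7333.

11/15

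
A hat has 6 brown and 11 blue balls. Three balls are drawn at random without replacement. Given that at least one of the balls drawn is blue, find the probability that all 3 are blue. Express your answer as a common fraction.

P(all 3 blue) = C(11,3)/C(17,3) = 33/136; P(at least one blue) = 1 − C(6,3)/C(17,3) = 33/34.
Since 'all 3 blue' ⊆ 'at least one blue', P(all 3 | at least one) = 33/136 / 33/34 = 1/4 ≈ 0.2500.

1/4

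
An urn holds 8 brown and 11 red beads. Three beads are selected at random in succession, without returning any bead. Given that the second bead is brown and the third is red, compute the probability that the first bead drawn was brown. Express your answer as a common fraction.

7/17

P(first=brown and the second bead is brown and the third is red) = (8/19)·(7/18)·(11/17) = 308/2907.
P(E) = Σ over first color = 308/2907 + 440/2907 = 44/171.
By Bayes, P(first=brown | E) = 308/2907 / 44/171 = 7/17 ≈ 0.4118.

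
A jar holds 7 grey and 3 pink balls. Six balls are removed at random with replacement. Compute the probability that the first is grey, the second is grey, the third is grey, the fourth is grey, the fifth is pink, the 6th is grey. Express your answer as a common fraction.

Multiply the conditional probability of each draw in order, with replacement (the composition resets each draw).
P = (7/10) · (7/10) · (7/10) · (7/10) · (3/10) · (7/10) = 50421/1000000 ≈ 0.0504.

50421/1000000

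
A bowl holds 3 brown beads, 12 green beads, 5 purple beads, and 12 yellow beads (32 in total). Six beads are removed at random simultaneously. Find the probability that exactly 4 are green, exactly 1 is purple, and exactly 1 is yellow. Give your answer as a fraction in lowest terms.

825/25172

Unordered draws without replacement: count favorable combinations over C(32,6).
Favorable = C(3,0) · C(12,4) · C(5,1) · C(12,1) = 29700; total = C(32,6) = 906192.
P = 29700/906192 = 825/25172 ≈ 0.0328.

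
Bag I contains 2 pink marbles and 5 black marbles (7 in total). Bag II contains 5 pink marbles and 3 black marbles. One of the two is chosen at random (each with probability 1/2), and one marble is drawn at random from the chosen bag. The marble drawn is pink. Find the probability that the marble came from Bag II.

P(pink | Bag I) = 2/7; P(pink | Bag II) = 5/8.
P(pink) = 1/2·2/7 + 1/2·5/8 = 51/112.
By Bayes' rule, P(Bag II | pink) = 5/16 / 51/112 = 35/51 ≈ 0.6863.

35/51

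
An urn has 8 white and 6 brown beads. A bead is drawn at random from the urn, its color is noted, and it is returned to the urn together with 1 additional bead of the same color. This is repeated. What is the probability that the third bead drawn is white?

Sum over the four possibilities for the first two draws (white/not-white each), tracking how the white count and total change by +1 per draw.
P(third is white) = 4/7 ≈ 0.5714. (In a Pólya urn every draw has the same marginal probability 8/14.)

4/7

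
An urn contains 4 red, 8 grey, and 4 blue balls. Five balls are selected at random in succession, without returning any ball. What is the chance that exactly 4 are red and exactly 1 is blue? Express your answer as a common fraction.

Unordered draws without replacement: count favorable combinations over C(16,5).
Favorable = C(4,4) · C(8,0) · C(4,1) = 4; total = C(16,5) = 4368.
P = 4/4368 = 1/1092 ≈ 0.0009.

1/1092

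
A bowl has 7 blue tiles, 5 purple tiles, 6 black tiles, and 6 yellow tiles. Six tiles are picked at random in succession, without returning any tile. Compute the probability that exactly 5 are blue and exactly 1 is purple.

Unordered draws without replacement: count favorable combinations over C(24,6).
Favorable = C(7,5) · C(5,1) · C(6,0) · C(6,0) = 105; total = C(24,6) = 134596.
P = 105/134596 = 15/19228 ≈ 0.0008.

15/19228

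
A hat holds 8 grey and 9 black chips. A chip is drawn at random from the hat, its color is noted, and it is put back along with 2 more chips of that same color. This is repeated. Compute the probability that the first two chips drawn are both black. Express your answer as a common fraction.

99/323

After a black draw the hat holds 11 black out of 19.
P = (9/17)·(11/19) = 99/323 ≈ 0.3065.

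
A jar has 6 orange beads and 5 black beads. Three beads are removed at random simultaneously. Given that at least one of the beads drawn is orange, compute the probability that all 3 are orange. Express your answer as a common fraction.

P(all 3 orange) = C(6,3)/C(11,3) = 4/33; P(at least one orange) = 1 − C(5,3)/C(11,3) = 31/33.
Since 'all 3 orange' ⊆ 'at least one orange', P(all 3 | at least one) = 4/33 / 31/33 = 4/31 ≈ 0.1290.

4/31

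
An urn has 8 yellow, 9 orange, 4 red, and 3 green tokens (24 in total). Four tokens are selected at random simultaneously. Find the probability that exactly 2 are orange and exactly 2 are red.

Unordered draws without replacement: count favorable combinations over C(24,4).
Favorable = C(8,0) · C(9,2) · C(4,2) · C(3,0) = 216; total = C(24,4) = 10626.
P = 216/10626 = 36/1771 ≈ 0.0203.

36/1771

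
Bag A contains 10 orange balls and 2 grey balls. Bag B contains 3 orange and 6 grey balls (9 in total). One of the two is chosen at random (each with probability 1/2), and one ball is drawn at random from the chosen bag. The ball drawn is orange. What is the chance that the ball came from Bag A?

P(orange | Bag A) = 5/6; P(orange | Bag B) = 1/3.
P(orange) = 1/2·5/6 + 1/2·1/3 = 7/12.
By Bayes' rule, P(Bag A | orange) = 5/12 / 7/12 = 5/7 ≈ 0.7143.

5/7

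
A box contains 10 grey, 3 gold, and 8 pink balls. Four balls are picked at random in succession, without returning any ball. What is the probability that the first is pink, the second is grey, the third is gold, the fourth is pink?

2/171

Multiply the conditional probability of each draw in order, without replacement, so each draw removes one from its color and from the total.
P = (8/21) · (10/20) · (3/19) · (7/18) = 2/171 ≈ 0.0117.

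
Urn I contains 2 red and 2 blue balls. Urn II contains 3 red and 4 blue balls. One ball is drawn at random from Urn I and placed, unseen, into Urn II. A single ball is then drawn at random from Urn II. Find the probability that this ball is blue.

Condition on how many of the transferred balls are blue (from Urn I: 2 blue of 4; then Urn II has 8 total).
  0 blue: C(2,0)C(2,1)/C(4,1) = 1/2; then P = 4/8
  1 blue: C(2,1)C(2,0)/C(4,1) = 1/2; then P = 5/8
P(blue from Urn II) = 9/16 ≈ 0.5625.

9/16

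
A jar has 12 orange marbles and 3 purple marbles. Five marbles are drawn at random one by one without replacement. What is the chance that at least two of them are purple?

22/91

Sum the hypergeometric tail for j = 2,…,3 purple marbles.
Favorable = C(3,2)·C(12,3) + C(3,3)·C(12,2) = 726; total = C(15,5) = 3003.
P = 726/3003 = 22/91 ≈ 0.2418.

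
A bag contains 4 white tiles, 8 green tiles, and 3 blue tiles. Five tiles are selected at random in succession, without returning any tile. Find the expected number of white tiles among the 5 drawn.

By linearity of expectation, E[X] = Σ P(draw i is white); by symmetry each draw (even without replacement) has P(white) = 4/15.
E[X] = 5 · 4/15 = 4/3 ≈ 1.3333.

4/3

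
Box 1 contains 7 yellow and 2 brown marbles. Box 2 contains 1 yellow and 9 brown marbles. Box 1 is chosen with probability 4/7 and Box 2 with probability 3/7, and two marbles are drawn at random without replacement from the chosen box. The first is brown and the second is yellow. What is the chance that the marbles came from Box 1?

P(E | Box 1) = 7/36; P(E | Box 2) = 1/10.
P(E) = 4/7·7/36 + 3/7·1/10 = 97/630.
By Bayes' rule, P(Box 1 | E) = 1/9 / 97/630 = 70/97 ≈ 0.7216.

70/97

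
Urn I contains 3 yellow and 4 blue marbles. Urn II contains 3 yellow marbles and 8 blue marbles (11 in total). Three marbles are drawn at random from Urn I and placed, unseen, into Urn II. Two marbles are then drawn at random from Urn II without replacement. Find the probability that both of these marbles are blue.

Condition on how many of the transferred marbles are blue (from Urn I: 4 blue of 7; then Urn II has 14 total).
  0 blue: C(4,0)C(3,3)/C(7,3) = 1/35; then P = C(8,2)/C(14,2) = 4/13
  1 blue: C(4,1)C(3,2)/C(7,3) = 12/35; then P = C(9,2)/C(14,2) = 36/91
  2 blue: C(4,2)C(3,1)/C(7,3) = 18/35; then P = C(10,2)/C(14,2) = 45/91
  3 blue: C(4,3)C(3,0)/C(7,3) = 4/35; then P = C(11,2)/C(14,2) = 55/91
P(both blue) = 298/637 ≈ 0.4678.

298/637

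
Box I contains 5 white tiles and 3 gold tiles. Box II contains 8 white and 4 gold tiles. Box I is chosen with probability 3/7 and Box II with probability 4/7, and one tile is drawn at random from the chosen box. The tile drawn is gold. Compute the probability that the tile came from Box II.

32/59

P(gold | Box I) = 3/8; P(gold | Box II) = 1/3.
P(gold) = 3/7·3/8 + 4/7·1/3 = 59/168.
By Bayes' rule, P(Box II | gold) = 4/21 / 59/168 = 32/59 ≈ 0.5424.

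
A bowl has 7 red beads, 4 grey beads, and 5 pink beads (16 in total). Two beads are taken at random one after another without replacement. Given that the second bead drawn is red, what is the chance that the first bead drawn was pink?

P(first=pink and the second bead drawn is red) = (5/16)·(7/15) = 7/48.
P(the second bead drawn is red) = Σ over first color = 7/40 + 7/60 + 7/48 = 7/16.
By Bayes, P(first=pink | the second bead drawn is red) = 7/48 / 7/16 = 1/3 ≈ 0.3333.

1/3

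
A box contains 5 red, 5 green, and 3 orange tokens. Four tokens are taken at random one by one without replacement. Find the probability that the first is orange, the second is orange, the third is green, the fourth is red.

Multiply the conditional probability of each draw in order, without replacement, so each draw removes one from its color and from the total.
P = (3/13) · (2/12) · (5/11) · (5/10) = 5/572 ≈ 0.0087.

5/572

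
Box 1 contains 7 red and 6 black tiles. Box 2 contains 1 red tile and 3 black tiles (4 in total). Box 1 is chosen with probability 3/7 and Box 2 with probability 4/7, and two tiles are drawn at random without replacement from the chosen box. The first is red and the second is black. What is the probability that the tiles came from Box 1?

P(E | Box 1) = 7/26; P(E | Box 2) = 1/4.
P(E) = 3/7·7/26 + 4/7·1/4 = 47/182.
By Bayes' rule, P(Box 1 | E) = 3/26 / 47/182 = 21/47 ≈ 0.4468.

21/47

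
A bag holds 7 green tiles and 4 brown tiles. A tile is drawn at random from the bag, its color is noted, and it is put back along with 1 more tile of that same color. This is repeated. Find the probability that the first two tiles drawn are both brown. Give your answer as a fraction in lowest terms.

5/33

After a brown draw the bag holds 5 brown out of 12.
P = (4/11)·(5/12) = 5/33 ≈ 0.1515.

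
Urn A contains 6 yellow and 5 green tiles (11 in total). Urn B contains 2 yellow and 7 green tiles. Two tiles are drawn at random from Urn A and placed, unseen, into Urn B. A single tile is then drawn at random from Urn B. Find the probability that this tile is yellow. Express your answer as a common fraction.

Condition on how many of the transferred tiles are yellow (from Urn A: 6 yellow of 11; then Urn B has 11 total).
  0 yellow: C(6,0)C(5,2)/C(11,2) = 2/11; then P = 2/11
  1 yellow: C(6,1)C(5,1)/C(11,2) = 6/11; then P = 3/11
  2 yellow: C(6,2)C(5,0)/C(11,2) = 3/11; then P = 4/11
P(yellow from Urn B) = 34/121 ≈ 0.2810.

34/121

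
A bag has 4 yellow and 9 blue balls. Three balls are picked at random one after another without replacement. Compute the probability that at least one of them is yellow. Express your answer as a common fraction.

101/143

Use the complement: P(at least one yellow) = 1 − P(no yellow).
P(none) = C(9,3)/C(13,3) = 84/286.
So P = 1 − 84/286 = 101/143 ≈ 0.7063.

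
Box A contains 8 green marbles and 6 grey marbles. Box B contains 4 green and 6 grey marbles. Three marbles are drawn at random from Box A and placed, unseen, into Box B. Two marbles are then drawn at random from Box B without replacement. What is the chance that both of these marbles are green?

209/1183

Condition on how many of the transferred marbles are green (from Box A: 8 green of 14; then Box B has 13 total).
  0 green: C(8,0)C(6,3)/C(14,3) = 5/91; then P = C(4,2)/C(13,2) = 1/13
  1 green: C(8,1)C(6,2)/C(14,3) = 30/91; then P = C(5,2)/C(13,2) = 5/39
  2 green: C(8,2)C(6,1)/C(14,3) = 6/13; then P = C(6,2)/C(13,2) = 5/26
  3 green: C(8,3)C(6,0)/C(14,3) = 2/13; then P = C(7,2)/C(13,2) = 7/26
P(both green) = 209/1183 ≈ 0.1767.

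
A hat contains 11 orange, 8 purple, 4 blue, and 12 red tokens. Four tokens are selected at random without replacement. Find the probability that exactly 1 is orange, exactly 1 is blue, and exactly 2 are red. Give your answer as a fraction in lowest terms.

Unordered draws without replacement: count favorable combinations over C(35,4).
Favorable = C(11,1) · C(8,0) · C(4,1) · C(12,2) = 2904; total = C(35,4) = 52360.
P = 2904/52360 = 33/595 ≈ 0.0555.

33/595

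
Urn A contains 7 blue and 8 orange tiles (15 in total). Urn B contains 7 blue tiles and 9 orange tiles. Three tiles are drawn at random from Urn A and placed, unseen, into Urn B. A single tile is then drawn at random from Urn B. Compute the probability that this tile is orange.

53/95

Condition on how many of the transferred tiles are orange (from Urn A: 8 orange of 15; then Urn B has 19 total).
  0 orange: C(8,0)C(7,3)/C(15,3) = 1/13; then P = 9/19
  1 orange: C(8,1)C(7,2)/C(15,3) = 24/65; then P = 10/19
  2 orange: C(8,2)C(7,1)/C(15,3) = 28/65; then P = 11/19
  3 orange: C(8,3)C(7,0)/C(15,3) = 8/65; then P = 12/19
P(orange from Urn B) = 53/95 ≈ 0.5579.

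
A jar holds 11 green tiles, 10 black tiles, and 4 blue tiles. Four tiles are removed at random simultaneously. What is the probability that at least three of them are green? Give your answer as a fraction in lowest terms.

24/115

Sum the hypergeometric tail for j = 3,…,4 green tiles.
Favorable = C(11,3)·C(14,1) + C(11,4)·C(14,0) = 2640; total = C(25,4) = 12650.
P = 2640/12650 = 24/115 ≈ 0.2087.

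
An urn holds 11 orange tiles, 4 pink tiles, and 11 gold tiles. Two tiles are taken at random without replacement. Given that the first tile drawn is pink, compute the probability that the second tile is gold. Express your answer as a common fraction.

11/25

After removing 1 pink, the urn has 11 gold out of 25 remaining.
P(second is gold | given) = 11/25 ≈ 0.4400.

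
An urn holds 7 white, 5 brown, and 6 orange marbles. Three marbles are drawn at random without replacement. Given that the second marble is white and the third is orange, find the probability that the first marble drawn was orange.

5/16

P(first=orange and the second marble is white and the third is orange) = (6/18)·(7/17)·(5/16) = 35/816.
P(E) = Σ over first color = 7/136 + 35/816 + 35/816 = 7/51.
By Bayes, P(first=orange | E) = 35/816 / 7/51 = 5/16 ≈ 0.3125.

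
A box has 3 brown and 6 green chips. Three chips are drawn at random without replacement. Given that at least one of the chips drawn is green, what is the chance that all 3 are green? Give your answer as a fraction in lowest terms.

P(all 3 green) = C(6,3)/C(9,3) = 5/21; P(at least one green) = 1 − C(3,3)/C(9,3) = 83/84.
Since 'all 3 green' ⊆ 'at least one green', P(all 3 | at least one) = 5/21 / 83/84 = 20/83 ≈ 0.2410.

20/83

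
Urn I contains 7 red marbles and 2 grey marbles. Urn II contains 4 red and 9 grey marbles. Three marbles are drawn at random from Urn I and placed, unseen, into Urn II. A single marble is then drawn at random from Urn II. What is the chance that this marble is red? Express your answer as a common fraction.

19/48

Condition on how many of the transferred marbles are red (from Urn I: 7 red of 9; then Urn II has 16 total).
  1 red: C(7,1)C(2,2)/C(9,3) = 1/12; then P = 5/16
  2 red: C(7,2)C(2,1)/C(9,3) = 1/2; then P = 6/16
  3 red: C(7,3)C(2,0)/C(9,3) = 5/12; then P = 7/16
P(red from Urn II) = 19/48 ≈ 0.3958.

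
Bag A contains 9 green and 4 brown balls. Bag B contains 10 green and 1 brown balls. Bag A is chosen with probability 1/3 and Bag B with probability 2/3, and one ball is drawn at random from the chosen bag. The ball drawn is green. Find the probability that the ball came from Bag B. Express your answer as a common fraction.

260/359

P(green | Bag A) = 9/13; P(green | Bag B) = 10/11.
P(green) = 1/3·9/13 + 2/3·10/11 = 359/429.
By Bayes' rule, P(Bag B | green) = 20/33 / 359/429 = 260/359 ≈ 0.7242.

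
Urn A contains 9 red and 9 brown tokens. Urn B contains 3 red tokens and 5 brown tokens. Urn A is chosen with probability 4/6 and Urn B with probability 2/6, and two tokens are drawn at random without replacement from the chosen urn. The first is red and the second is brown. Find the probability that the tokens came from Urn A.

P(E | Urn A) = 9/34; P(E | Urn B) = 15/56.
P(E) = 2/3·9/34 + 1/3·15/56 = 253/952.
By Bayes' rule, P(Urn A | E) = 3/17 / 253/952 = 168/253 ≈ 0.6640.

168/253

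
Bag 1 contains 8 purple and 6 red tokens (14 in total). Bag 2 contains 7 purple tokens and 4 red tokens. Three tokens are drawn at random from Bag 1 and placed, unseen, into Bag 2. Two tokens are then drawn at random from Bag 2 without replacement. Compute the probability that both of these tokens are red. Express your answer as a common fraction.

Condition on how many of the transferred tokens are red (from Bag 1: 6 red of 14; then Bag 2 has 14 total).
  0 red: C(6,0)C(8,3)/C(14,3) = 2/13; then P = C(4,2)/C(14,2) = 6/91
  1 red: C(6,1)C(8,2)/C(14,3) = 6/13; then P = C(5,2)/C(14,2) = 10/91
  2 red: C(6,2)C(8,1)/C(14,3) = 30/91; then P = C(6,2)/C(14,2) = 15/91
  3 red: C(6,3)C(8,0)/C(14,3) = 5/91; then P = C(7,2)/C(14,2) = 3/13
P(both red) = 1059/8281 ≈ 0.1279.

1059/8281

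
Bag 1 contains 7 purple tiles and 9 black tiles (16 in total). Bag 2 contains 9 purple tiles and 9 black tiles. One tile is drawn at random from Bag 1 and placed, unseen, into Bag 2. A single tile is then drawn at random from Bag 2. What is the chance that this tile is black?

Condition on how many of the transferred tiles are black (from Bag 1: 9 black of 16; then Bag 2 has 19 total).
  0 black: C(9,0)C(7,1)/C(16,1) = 7/16; then P = 9/19
  1 black: C(9,1)C(7,0)/C(16,1) = 9/16; then P = 10/19
P(black from Bag 2) = 153/304 ≈ 0.5033.

153/304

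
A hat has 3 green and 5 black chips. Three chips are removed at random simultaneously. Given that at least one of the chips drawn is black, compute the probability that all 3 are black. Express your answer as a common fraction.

P(all 3 black) = C(5,3)/C(8,3) = 5/28; P(at least one black) = 1 − C(3,3)/C(8,3) = 55/56.
Since 'all 3 black' ⊆ 'at least one black', P(all 3 | at least one) = 5/28 / 55/56 = 2/11 ≈ 0.1818.

2/11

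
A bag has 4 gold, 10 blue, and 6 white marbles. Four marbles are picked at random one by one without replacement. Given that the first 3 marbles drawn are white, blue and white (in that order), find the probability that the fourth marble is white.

4/17

After removing 1 blue, 2 white, the bag has 4 white out of 17 remaining.
P(fourth is white | given) = 4/17 ≈ 0.2353.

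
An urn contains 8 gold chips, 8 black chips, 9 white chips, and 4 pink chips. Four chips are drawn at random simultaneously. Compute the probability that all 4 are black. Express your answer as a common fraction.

Unordered draws without replacement: count favorable combinations over C(29,4).
Favorable = C(8,0) · C(8,4) · C(9,0) · C(4,0) = 70; total = C(29,4) = 23751.
P = 70/23751 = 10/3393 ≈ 0.0029.

10/3393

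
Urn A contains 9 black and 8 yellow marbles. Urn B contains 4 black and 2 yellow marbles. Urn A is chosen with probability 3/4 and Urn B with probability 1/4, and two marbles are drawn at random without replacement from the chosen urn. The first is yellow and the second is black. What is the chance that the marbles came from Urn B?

136/541

P(E | Urn A) = 9/34; P(E | Urn B) = 4/15.
P(E) = 3/4·9/34 + 1/4·4/15 = 541/2040.
By Bayes' rule, P(Urn B | E) = 1/15 / 541/2040 = 136/541 ≈ 0.2514.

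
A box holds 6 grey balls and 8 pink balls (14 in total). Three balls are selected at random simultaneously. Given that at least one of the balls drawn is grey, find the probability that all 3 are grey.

5/77

P(all 3 grey) = C(6,3)/C(14,3) = 5/91; P(at least one grey) = 1 − C(8,3)/C(14,3) = 11/13.
Since 'all 3 grey' ⊆ 'at least one grey', P(all 3 | at least one) = 5/91 / 11/13 = 5/77 ≈ 0.0649.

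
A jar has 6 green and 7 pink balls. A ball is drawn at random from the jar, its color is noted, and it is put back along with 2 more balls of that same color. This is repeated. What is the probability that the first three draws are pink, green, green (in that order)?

Track the composition after each reinforcement of +2.
P = (7/13) · (6/15) · (8/17) = 112/1105 ≈ 0.1014.

112/1105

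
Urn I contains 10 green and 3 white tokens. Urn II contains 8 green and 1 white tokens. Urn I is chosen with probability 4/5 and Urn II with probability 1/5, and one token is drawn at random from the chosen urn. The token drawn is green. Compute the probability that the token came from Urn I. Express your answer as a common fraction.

45/58

P(green | Urn I) = 10/13; P(green | Urn II) = 8/9.
P(green) = 4/5·10/13 + 1/5·8/9 = 464/585.
By Bayes' rule, P(Urn I | green) = 8/13 / 464/585 = 45/58 ≈ 0.7759.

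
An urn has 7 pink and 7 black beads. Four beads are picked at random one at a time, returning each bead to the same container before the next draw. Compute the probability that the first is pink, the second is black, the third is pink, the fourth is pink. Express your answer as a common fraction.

1/16

Multiply the conditional probability of each draw in order, with replacement (the composition resets each draw).
P = (7/14) · (7/14) · (7/14) · (7/14) = 1/16 ≈ 0.0625.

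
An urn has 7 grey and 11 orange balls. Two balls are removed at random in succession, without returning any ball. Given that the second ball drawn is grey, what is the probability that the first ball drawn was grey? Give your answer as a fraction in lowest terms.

6/17

P(first=grey and the second ball drawn is grey) = (7/18)·(6/17) = 7/51.
P(the second ball drawn is grey) = Σ over first color = 7/51 + 77/306 = 7/18.
By Bayes, P(first=grey | the second ball drawn is grey) = 7/51 / 7/18 = 6/17 ≈ 0.3529.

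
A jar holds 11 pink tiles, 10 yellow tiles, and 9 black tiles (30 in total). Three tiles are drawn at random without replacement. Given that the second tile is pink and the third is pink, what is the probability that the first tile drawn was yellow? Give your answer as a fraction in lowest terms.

5/14

P(first=yellow and the second tile is pink and the third is pink) = (10/30)·(11/29)·(10/28) = 55/1218.
P(E) = Σ over first color = 33/812 + 55/1218 + 33/812 = 11/87.
By Bayes, P(first=yellow | E) = 55/1218 / 11/87 = 5/14 ≈ 0.3571.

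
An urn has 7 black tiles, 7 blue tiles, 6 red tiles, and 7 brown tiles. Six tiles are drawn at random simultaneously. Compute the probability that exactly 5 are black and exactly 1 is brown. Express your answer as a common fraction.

Unordered draws without replacement: count favorable combinations over C(27,6).
Favorable = C(7,5) · C(7,0) · C(6,0) · C(7,1) = 147; total = C(27,6) = 296010.
P = 147/296010 = 49/98670 ≈ 0.0005.

49/98670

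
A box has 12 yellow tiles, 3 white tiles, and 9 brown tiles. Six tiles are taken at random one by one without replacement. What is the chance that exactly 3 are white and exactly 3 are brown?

3/4807

Unordered draws without replacement: count favorable combinations over C(24,6).
Favorable = C(12,0) · C(3,3) · C(9,3) = 84; total = C(24,6) = 134596.
P = 84/134596 = 3/4807 ≈ 0.0006.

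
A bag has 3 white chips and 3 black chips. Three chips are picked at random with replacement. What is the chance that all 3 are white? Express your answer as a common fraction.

Multiply the conditional probability of each draw in order, with replacement (the composition resets each draw).
P = (3/6) · (3/6) · (3/6) = 1/8 ≈ 0.1250.

1/8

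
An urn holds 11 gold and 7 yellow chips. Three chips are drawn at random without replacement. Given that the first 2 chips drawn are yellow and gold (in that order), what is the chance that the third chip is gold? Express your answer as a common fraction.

After removing 1 gold, 1 yellow, the urn has 10 gold out of 16 remaining.
P(third is gold | given) = 10/16 = 5/8 ≈ 0.6250.

5/8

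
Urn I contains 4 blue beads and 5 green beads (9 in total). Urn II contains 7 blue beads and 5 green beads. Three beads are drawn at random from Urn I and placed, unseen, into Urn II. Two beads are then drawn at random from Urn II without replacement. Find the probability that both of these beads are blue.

Condition on how many of the transferred beads are blue (from Urn I: 4 blue of 9; then Urn II has 15 total).
  0 blue: C(4,0)C(5,3)/C(9,3) = 5/42; then P = C(7,2)/C(15,2) = 1/5
  1 blue: C(4,1)C(5,2)/C(9,3) = 10/21; then P = C(8,2)/C(15,2) = 4/15
  2 blue: C(4,2)C(5,1)/C(9,3) = 5/14; then P = C(9,2)/C(15,2) = 12/35
  3 blue: C(4,3)C(5,0)/C(9,3) = 1/21; then P = C(10,2)/C(15,2) = 3/7
P(both blue) = 37/126 ≈ 0.2937.

37/126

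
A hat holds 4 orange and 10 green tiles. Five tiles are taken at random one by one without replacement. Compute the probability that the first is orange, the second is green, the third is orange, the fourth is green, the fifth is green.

36/1001

Multiply the conditional probability of each draw in order, without replacement, so each draw removes one from its color and from the total.
P = (4/14) · (10/13) · (3/12) · (9/11) · (8/10) = 36/1001 ≈ 0.0360.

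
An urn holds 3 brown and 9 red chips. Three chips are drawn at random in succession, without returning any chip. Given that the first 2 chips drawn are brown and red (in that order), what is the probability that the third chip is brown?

1/5

After removing 1 brown, 1 red, the urn has 2 brown out of 10 remaining.
P(third is brown | given) = 2/10 = 1/5 ≈ 0.2000.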